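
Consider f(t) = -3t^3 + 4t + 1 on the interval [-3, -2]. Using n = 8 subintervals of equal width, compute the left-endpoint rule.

43.12109375

Δt = (-2 − (-3))/8 = 0.125.
Left endpoints: -3, -2.875, -2.75, -2.625, -2.5, -2.375, -2.25, -2.125.
f(-3) = 70, f(-2.875) = 31125/512, f(-2.75) = 52.390625, f(-2.625) = 22919/512, f(-2.5) = 37.875, f(-2.375) = 16225/512, f(-2.25) = 26.171875, f(-2.125) = 10899/512.
Sum = Δt · [f(-3) + f(-2.875) + f(-2.75) + ...].
Sum = 43.12109375.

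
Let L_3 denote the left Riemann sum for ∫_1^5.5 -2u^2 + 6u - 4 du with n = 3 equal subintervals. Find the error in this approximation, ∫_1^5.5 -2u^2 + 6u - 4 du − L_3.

-20.25

Exact integral: ∫_1^5.5 f(u) du = -40.5.
L_3 = -20.25.
Error = -40.5 − (-20.25) = -20.25.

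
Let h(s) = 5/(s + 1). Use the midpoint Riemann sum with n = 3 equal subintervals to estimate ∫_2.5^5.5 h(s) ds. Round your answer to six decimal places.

3.083333

Δs = (5.5 − 2.5)/3 = 1.
Midpoints: 3, 4, 5.
h(3) = 1.25, h(4) = 1, h(5) = 5/6.
Sum = Δs · [h(3) + h(4) + h(5)].
Sum ≈ 3.083333.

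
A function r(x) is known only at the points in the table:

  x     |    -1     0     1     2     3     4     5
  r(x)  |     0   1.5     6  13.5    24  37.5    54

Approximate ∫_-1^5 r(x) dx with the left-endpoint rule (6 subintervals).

82.5

Δx = 1.
Sum = 1·[0 + 1.5 + 6 + 13.5 + 24 + 37.5] = 82.5.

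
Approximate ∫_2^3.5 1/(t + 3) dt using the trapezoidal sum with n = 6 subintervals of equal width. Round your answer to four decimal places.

Δt = (3.5 − 2)/6 = 0.25.
f(2) = 0.2, f(2.25) = 4/21, f(2.5) = 2/11, f(2.75) = 4/23, f(3) = 1/6, f(3.25) = 0.16, f(3.5) = 2/13.
T_6 = (Δt/2)·[f(t_0) + 2f(t_1) + ... + 2f(t_{5}) + f(t_6)].
Sum ≈ 0.2624.

0.2624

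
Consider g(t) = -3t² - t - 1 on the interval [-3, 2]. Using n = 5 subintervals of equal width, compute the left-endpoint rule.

-45

Δt = (2 − (-3))/5 = 1.
Left endpoints: -3, -2, -1, 0, 1.
g(-3) = -25, g(-2) = -11, g(-1) = -3, g(0) = -1, g(1) = -5.
Sum = Δt · [g(-3) + g(-2) + g(-1) + g(0) + g(1)].
Sum = -45.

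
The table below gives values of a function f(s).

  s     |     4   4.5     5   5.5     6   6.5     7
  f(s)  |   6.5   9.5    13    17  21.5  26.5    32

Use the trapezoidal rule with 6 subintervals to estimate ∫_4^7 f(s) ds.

53.375

Δs = 0.5.
T_6 = (0.5/2)·[6.5 + 2·9.5 + 2·13 + 2·17 + 2·21.5 + 2·26.5 + 32] = 53.375.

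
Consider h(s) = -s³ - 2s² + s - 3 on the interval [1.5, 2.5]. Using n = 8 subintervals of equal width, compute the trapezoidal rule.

Δs = (2.5 − 1.5)/8 = 0.125.
h(1.5) = -9.375, h(1.625) = -5605/512, h(1.75) = -12.734375, h(1.875) = -7551/512, h(2) = -17, h(2.125) = -9985/512, h(2.25) = -22.265625, h(2.375) = -12955/512, h(2.5) = -28.625.
T_8 = (Δs/2)·[h(s_0) + 2h(s_1) + ... + 2h(s_{7}) + h(s_8)].
Sum = -17.6875.

-17.6875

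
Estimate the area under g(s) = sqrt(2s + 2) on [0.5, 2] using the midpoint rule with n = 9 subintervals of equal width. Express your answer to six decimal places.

Δs = (2 − 0.5)/9 = 1/6.
Midpoints: 7/12, 0.75, 11/12, 13/12, 1.25, 17/12, 19/12, 1.75, 23/12.
g(7/12) ≈ 1.779513, g(0.75) ≈ 1.870829, g(11/12) ≈ 1.957890, g(13/12) ≈ 2.041241, g(1.25) ≈ 2.121320, g(17/12) ≈ 2.198484, g(19/12) ≈ 2.273030, g(1.75) ≈ 2.345208, g(23/12) ≈ 2.415229.
Sum = Δs · [g(7/12) + g(0.75) + g(11/12) + ...].
Sum ≈ 3.167124.

3.167124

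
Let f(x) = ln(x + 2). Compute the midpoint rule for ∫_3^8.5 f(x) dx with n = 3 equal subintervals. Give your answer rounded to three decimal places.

Δx = (8.5 − 3)/3 = 11/6.
Midpoints: 47/12, 5.75, 91/12.
f(47/12) ≈ 1.778, f(5.75) ≈ 2.048, f(91/12) ≈ 2.260.
Sum = Δx · [f(47/12) + f(5.75) + f(91/12)].
Sum ≈ 11.157.

11.157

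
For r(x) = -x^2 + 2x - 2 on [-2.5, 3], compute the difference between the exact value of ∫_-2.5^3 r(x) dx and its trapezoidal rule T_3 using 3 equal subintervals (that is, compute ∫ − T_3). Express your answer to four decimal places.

Exact integral: ∫_-2.5^3 r(x) dx ≈ -22.458333.
T_3 ≈ -25.539352.
Error ≈ -22.458333 − (-25.539352) ≈ 3.0810.

3.0810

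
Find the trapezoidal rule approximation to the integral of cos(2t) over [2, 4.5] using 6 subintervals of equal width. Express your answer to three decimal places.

0.550

Δt = (4.5 − 2)/6 = 5/12.
f(2) ≈ -0.654, f(29/12) ≈ 0.121, f(17/6) ≈ 0.816, f(3.25) ≈ 0.977, f(11/3) ≈ 0.497, f(49/12) ≈ -0.308, f(4.5) ≈ -0.911.
T_6 = (Δt/2)·[f(t_0) + 2f(t_1) + ... + 2f(t_{5}) + f(t_6)].
Sum ≈ 0.550.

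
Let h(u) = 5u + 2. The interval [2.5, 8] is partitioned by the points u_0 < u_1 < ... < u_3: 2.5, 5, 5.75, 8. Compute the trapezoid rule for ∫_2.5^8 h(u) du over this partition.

Subinterval widths: 2.5, 0.75, 2.25.
h(2.5) = 14.5, h(5) = 27, h(5.75) = 30.75, h(8) = 42.
On each subinterval the trapezoid contributes (Δu_i/2)·[h(u_{i-1}) + h(u_i)].
Sum = 155.375.

155.375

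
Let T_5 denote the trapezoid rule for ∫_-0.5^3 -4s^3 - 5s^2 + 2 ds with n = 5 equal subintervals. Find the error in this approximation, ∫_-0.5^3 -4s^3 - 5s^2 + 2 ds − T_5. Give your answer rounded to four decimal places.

5.7167

Exact integral: ∫_-0.5^3 f(s) ds ≈ -119.145833.
T_5 = -124.8625.
Error ≈ -119.145833 − (-124.8625) ≈ 5.7167.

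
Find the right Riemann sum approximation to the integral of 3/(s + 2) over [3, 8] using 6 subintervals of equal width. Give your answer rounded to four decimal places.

Δs = (8 − 3)/6 = 5/6.
Right endpoints: 23/6, 14/3, 5.5, 19/3, 43/6, 8.
f(23/6) = 18/35, f(14/3) = 0.45, f(5.5) = 0.4, f(19/3) = 0.36, f(43/6) = 18/55, f(8) = 0.3.
Sum = Δs · [f(23/6) + f(14/3) + f(5.5) + ...].
Sum ≈ 1.9596.

1.9596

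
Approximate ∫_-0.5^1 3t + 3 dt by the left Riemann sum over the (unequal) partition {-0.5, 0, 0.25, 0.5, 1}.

Subinterval widths: 0.5, 0.25, 0.25, 0.5.
Left endpoints: -0.5, 0, 0.25, 0.5.
f(-0.5) = 1.5, f(0) = 3, f(0.25) = 3.75, f(0.5) = 4.5.
Sum = Σ Δt_i · f(t_i).
Sum = 4.6875.

4.6875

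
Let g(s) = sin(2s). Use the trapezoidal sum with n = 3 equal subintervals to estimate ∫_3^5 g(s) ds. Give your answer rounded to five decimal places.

Δs = (5 − 3)/3 = 2/3.
g(3) ≈ -0.27942, g(11/3) ≈ 0.86750, g(13/3) ≈ 0.68755, g(5) ≈ -0.54402.
T_3 = (Δs/2)·[g(s_0) + 2g(s_1) + 2g(s_2) + g(s_3)].
Sum ≈ 0.76222.

0.76222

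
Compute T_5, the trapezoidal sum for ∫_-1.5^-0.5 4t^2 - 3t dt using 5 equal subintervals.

Δt = (-0.5 − (-1.5))/5 = 0.2.
f(-1.5) = 13.5, f(-1.3) = 10.66, f(-1.1) = 8.14, f(-0.9) = 5.94, f(-0.7) = 4.06, f(-0.5) = 2.5.
T_5 = (Δt/2)·[f(t_0) + 2f(t_1) + ... + 2f(t_{4}) + f(t_5)].
Sum = 7.36.

7.36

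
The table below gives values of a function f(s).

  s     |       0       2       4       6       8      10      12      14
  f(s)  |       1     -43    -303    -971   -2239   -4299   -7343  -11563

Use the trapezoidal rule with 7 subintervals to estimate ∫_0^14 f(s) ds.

-41958

Δs = 2.
T_7 = (2/2)·[1 + 2·(-43) + 2·(-303) + 2·(-971) + 2·(-2239) + 2·(-4299) + 2·(-7343) + (-11563)] = -41958.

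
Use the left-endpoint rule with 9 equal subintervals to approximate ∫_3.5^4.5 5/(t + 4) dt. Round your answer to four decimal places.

0.6302

Δt = (4.5 − 3.5)/9 = 1/9.
Left endpoints: 3.5, 65/18, 67/18, 23/6, 71/18, 73/18, 25/6, 77/18, 79/18.
f(3.5) = 2/3, f(65/18) = 90/137, f(67/18) = 90/139, f(23/6) = 30/47, f(71/18) = 90/143, f(73/18) = 18/29, f(25/6) = 30/49, f(77/18) = 90/149, f(79/18) = 90/151.
Sum = Δt · [f(3.5) + f(65/18) + f(67/18) + ...].
Sum ≈ 0.6302.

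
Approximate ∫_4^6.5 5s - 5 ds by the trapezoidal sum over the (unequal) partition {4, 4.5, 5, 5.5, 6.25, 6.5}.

53.125

Subinterval widths: 0.5, 0.5, 0.5, 0.75, 0.25.
f(4) = 15, f(4.5) = 17.5, f(5) = 20, f(5.5) = 22.5, f(6.25) = 26.25, f(6.5) = 27.5.
On each subinterval the trapezoid contributes (Δs_i/2)·[f(s_{i-1}) + f(s_i)].
Sum = 53.125.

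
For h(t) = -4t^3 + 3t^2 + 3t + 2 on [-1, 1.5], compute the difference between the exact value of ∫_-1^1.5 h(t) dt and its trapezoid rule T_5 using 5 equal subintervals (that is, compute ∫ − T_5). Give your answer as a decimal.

0

Exact integral: ∫_-1^1.5 h(t) dt = 7.1875.
T_5 = 7.1875.
Error = 7.1875 − 7.1875 = 0.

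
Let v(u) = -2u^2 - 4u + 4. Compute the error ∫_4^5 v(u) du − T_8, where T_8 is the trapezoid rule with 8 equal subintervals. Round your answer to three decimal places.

Exact integral: ∫_4^5 v(u) du ≈ -54.66667.
T_8 = -54.671875.
Error ≈ -54.66667 − (-54.671875) ≈ 0.005.

0.005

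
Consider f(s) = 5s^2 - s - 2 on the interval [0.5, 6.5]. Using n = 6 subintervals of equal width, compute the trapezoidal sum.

Δs = (6.5 − 0.5)/6 = 1.
f(0.5) = -1.25, f(1.5) = 7.75, f(2.5) = 26.75, f(3.5) = 55.75, f(4.5) = 94.75, f(5.5) = 143.75, f(6.5) = 202.75.
T_6 = (Δs/2)·[f(s_0) + 2f(s_1) + ... + 2f(s_{5}) + f(s_6)].
Sum = 429.5.

429.5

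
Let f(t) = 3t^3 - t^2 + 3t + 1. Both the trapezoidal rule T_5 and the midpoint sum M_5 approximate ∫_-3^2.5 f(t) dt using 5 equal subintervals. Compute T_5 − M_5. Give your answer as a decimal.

-5.4071875

T_5 = -47.89125.
M_5 = -42.4840625.
T_5 − M_5 = -5.4071875.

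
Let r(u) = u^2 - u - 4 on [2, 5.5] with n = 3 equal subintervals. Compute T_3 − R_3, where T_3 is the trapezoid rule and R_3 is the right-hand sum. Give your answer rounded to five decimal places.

-13.27083

T_3 ≈ 26.4606481.
R_3 ≈ 39.7314815.
T_3 − R_3 ≈ -13.27083.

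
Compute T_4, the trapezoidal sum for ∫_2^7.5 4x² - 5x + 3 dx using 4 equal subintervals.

444.640625

Δx = (7.5 − 2)/4 = 1.375.
f(2) = 9, f(3.375) = 31.6875, f(4.75) = 69.5, f(6.125) = 122.4375, f(7.5) = 190.5.
T_4 = (Δx/2)·[f(x_0) + 2f(x_1) + 2f(x_2) + 2f(x_3) + f(x_4)].
Sum = 444.640625.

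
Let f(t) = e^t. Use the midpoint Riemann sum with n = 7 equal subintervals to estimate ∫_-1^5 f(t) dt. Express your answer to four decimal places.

143.6085

Δt = (5 − (-1))/7 = 6/7.
Midpoints: -4/7, 2/7, 8/7, 2, 20/7, 26/7, 32/7.
f(-4/7) ≈ 0.5647, f(2/7) ≈ 1.3307, f(8/7) ≈ 3.1357, f(2) ≈ 7.3891, f(20/7) ≈ 17.4117, f(26/7) ≈ 41.0293, f(32/7) ≈ 96.6821.
Sum = Δt · [f(-4/7) + f(2/7) + f(8/7) + ...].
Sum ≈ 143.6085.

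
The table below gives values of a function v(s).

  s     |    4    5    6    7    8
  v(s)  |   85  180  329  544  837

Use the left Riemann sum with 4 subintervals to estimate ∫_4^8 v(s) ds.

Δs = 1.
Sum = 1·[85 + 180 + 329 + 544] = 1138.

1138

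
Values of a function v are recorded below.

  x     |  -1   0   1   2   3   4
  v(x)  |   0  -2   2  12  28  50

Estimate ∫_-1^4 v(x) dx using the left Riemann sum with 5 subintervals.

Δx = 1.
Sum = 1·[0 + (-2) + 2 + 12 + 28] = 40.

40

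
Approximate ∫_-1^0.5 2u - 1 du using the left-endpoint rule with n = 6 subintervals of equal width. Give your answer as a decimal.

-2.625

Δu = (0.5 − (-1))/6 = 0.25.
Left endpoints: -1, -0.75, -0.5, -0.25, 0, 0.25.
f(-1) = -3, f(-0.75) = -2.5, f(-0.5) = -2, f(-0.25) = -1.5, f(0) = -1, f(0.25) = -0.5.
Sum = Δu · [f(-1) + f(-0.75) + f(-0.5) + ...].
Sum = -2.625.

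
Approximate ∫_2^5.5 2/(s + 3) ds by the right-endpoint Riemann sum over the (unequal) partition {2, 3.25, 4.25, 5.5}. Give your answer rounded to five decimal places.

Subinterval widths: 1.25, 1, 1.25.
Right endpoints: 3.25, 4.25, 5.5.
f(3.25) = 0.32, f(4.25) = 8/29, f(5.5) = 4/17.
Sum = Σ Δs_i · f(s_i).
Sum ≈ 0.96998.

0.96998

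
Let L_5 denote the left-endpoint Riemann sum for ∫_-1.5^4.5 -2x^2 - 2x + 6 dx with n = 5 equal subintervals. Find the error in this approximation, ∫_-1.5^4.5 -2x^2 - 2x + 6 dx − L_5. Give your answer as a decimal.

-25.92

Exact integral: ∫_-1.5^4.5 f(x) dx = -45.
L_5 = -19.08.
Error = -45 − (-19.08) = -25.92.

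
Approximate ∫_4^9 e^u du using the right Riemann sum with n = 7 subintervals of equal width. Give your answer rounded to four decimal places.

11262.2676

Δu = (9 − 4)/7 = 5/7.
Right endpoints: 33/7, 38/7, 43/7, 48/7, 53/7, 58/7, 9.
f(33/7) ≈ 111.5291, f(38/7) ≈ 227.8236, f(43/7) ≈ 465.3813, f(48/7) ≈ 950.6470, f(53/7) ≈ 1941.9125, f(58/7) ≈ 3966.7972, f(9) ≈ 8103.0839.
Sum = Δu · [f(33/7) + f(38/7) + f(43/7) + ...].
Sum ≈ 11262.2676.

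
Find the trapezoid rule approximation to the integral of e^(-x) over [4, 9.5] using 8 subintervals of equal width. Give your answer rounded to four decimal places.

Δx = (9.5 − 4)/8 = 0.6875.
f(4) ≈ 0.0183, f(4.6875) ≈ 0.0092, f(5.375) ≈ 0.0046, f(6.0625) ≈ 0.0023, f(6.75) ≈ 0.0012, f(7.4375) ≈ 0.0006, f(8.125) ≈ 0.0003, f(8.8125) ≈ 0.0001, f(9.5) ≈ 0.0001.
T_8 = (Δx/2)·[f(x_0) + 2f(x_1) + ... + 2f(x_{7}) + f(x_8)].
Sum ≈ 0.0190.

0.0190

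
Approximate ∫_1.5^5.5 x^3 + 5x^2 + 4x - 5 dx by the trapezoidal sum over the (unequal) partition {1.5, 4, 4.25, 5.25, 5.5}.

Subinterval widths: 2.5, 0.25, 1, 0.25.
f(1.5) = 15.625, f(4) = 155, f(4.25) = 179.078125, f(5.25) = 298.515625, f(5.5) = 334.625.
On each subinterval the trapezoid contributes (Δx_i/2)·[f(x_{i-1}) + f(x_i)].
Sum = 572.98046875.

572.98046875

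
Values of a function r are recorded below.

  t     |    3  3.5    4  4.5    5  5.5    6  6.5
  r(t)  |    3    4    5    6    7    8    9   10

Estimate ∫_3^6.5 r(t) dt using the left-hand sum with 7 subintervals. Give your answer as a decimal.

Δt = 0.5.
Sum = 0.5·[3 + 4 + 5 + 6 + 7 + 8 + 9] = 21.

21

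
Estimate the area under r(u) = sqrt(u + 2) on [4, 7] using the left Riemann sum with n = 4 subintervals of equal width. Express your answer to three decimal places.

7.994

Δu = (7 − 4)/4 = 0.75.
Left endpoints: 4, 4.75, 5.5, 6.25.
r(4) ≈ 2.449, r(4.75) ≈ 2.598, r(5.5) ≈ 2.739, r(6.25) ≈ 2.872.
Sum = Δu · [r(4) + r(4.75) + r(5.5) + r(6.25)].
Sum ≈ 7.994.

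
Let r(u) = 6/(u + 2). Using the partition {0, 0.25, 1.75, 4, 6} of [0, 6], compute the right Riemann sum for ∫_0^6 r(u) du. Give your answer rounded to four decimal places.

6.8167

Subinterval widths: 0.25, 1.5, 2.25, 2.
Right endpoints: 0.25, 1.75, 4, 6.
r(0.25) = 8/3, r(1.75) = 1.6, r(4) = 1, r(6) = 0.75.
Sum = Σ Δu_i · r(u_i).
Sum ≈ 6.8167.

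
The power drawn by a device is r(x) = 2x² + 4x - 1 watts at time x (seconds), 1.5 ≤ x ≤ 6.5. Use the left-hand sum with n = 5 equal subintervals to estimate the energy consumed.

Δx = (6.5 − 1.5)/5 = 1.
Left endpoints: 1.5, 2.5, 3.5, 4.5, 5.5.
r(1.5) = 9.5, r(2.5) = 21.5, r(3.5) = 37.5, r(4.5) = 57.5, r(5.5) = 81.5.
Sum = Δx · [r(1.5) + r(2.5) + r(3.5) + r(4.5) + r(5.5)].
Sum = 207.5.

207.5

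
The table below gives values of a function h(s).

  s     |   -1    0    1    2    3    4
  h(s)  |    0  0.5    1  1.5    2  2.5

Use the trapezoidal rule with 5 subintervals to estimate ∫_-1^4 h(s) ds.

6.25

Δs = 1.
T_5 = (1/2)·[0 + 2·0.5 + 2·1 + 2·1.5 + 2·2 + 2.5] = 6.25.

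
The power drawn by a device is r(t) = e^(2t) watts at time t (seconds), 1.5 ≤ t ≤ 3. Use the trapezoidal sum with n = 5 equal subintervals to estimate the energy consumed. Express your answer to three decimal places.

Δt = (3 − 1.5)/5 = 0.3.
r(1.5) ≈ 20.086, r(1.8) ≈ 36.598, r(2.1) ≈ 66.686, r(2.4) ≈ 121.510, r(2.7) ≈ 221.406, r(3) ≈ 403.429.
T_5 = (Δt/2)·[r(t_0) + 2r(t_1) + ... + 2r(t_{4}) + r(t_5)].
Sum ≈ 197.388.

197.388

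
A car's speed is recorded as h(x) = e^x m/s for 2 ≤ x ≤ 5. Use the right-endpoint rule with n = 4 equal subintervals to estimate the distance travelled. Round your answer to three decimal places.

Δx = (5 − 2)/4 = 0.75.
Right endpoints: 2.75, 3.5, 4.25, 5.
h(2.75) ≈ 15.643, h(3.5) ≈ 33.115, h(4.25) ≈ 70.105, h(5) ≈ 148.413.
Sum = Δx · [h(2.75) + h(3.5) + h(4.25) + h(5)].
Sum ≈ 200.457.

200.457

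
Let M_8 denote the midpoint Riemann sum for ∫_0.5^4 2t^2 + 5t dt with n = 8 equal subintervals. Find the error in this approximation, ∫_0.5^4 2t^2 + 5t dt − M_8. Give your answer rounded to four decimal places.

0.1117

Exact integral: ∫_0.5^4 f(t) dt ≈ 81.958333.
M_8 ≈ 81.846680.
Error ≈ 81.958333 − 81.846680 ≈ 0.1117.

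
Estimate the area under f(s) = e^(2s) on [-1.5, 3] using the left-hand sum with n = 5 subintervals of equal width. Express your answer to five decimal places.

Δs = (3 − (-1.5))/5 = 0.9.
Left endpoints: -1.5, -0.6, 0.3, 1.2, 2.1.
f(-1.5) ≈ 0.04979, f(-0.6) ≈ 0.30119, f(0.3) ≈ 1.82212, f(1.2) ≈ 11.02318, f(2.1) ≈ 66.68633.
Sum = Δs · [f(-1.5) + f(-0.6) + f(0.3) + f(1.2) + f(2.1)].
Sum ≈ 71.89435.

71.89435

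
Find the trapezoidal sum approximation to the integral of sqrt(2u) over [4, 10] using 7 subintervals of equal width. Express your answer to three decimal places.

22.264

Δu = (10 − 4)/7 = 6/7.
f(4) ≈ 2.828, f(34/7) ≈ 3.117, f(40/7) ≈ 3.381, f(46/7) ≈ 3.625, f(52/7) ≈ 3.854, f(58/7) ≈ 4.071, f(64/7) ≈ 4.276, f(10) ≈ 4.472.
T_7 = (Δu/2)·[f(u_0) + 2f(u_1) + ... + 2f(u_{6}) + f(u_7)].
Sum ≈ 22.264.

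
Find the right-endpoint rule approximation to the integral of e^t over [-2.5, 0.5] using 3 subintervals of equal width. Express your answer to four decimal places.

2.4784

Δt = (0.5 − (-2.5))/3 = 1.
Right endpoints: -1.5, -0.5, 0.5.
f(-1.5) ≈ 0.2231, f(-0.5) ≈ 0.6065, f(0.5) ≈ 1.6487.
Sum = Δt · [f(-1.5) + f(-0.5) + f(0.5)].
Sum ≈ 2.4784.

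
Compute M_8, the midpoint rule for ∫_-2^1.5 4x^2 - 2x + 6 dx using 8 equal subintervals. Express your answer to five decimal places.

37.69336

Δx = (1.5 − (-2))/8 = 0.4375.
Midpoints: -1.78125, -1.34375, -0.90625, -0.46875, -0.03125, 0.40625, 0.84375, 1.28125.
f(-1.78125) = 22.25390625, f(-1.34375) = 15.91015625, f(-0.90625) = 11.09765625, f(-0.46875) = 7.81640625, f(-0.03125) = 6.06640625, f(0.40625) = 5.84765625, f(0.84375) = 7.16015625, f(1.28125) = 10.00390625.
Sum = Δx · [f(-1.78125) + f(-1.34375) + f(-0.90625) + ...].
Sum ≈ 37.69336.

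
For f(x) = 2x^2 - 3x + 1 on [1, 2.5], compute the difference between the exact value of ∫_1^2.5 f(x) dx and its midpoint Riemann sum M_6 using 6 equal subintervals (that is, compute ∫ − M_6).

0.015625

Exact integral: ∫_1^2.5 f(x) dx = 3.375.
M_6 = 3.359375.
Error = 3.375 − 3.359375 = 0.015625.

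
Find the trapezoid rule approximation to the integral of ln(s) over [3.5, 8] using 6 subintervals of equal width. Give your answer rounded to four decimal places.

7.7433

Δs = (8 − 3.5)/6 = 0.75.
f(3.5) ≈ 1.2528, f(4.25) ≈ 1.4469, f(5) ≈ 1.6094, f(5.75) ≈ 1.7492, f(6.5) ≈ 1.8718, f(7.25) ≈ 1.9810, f(8) ≈ 2.0794.
T_6 = (Δs/2)·[f(s_0) + 2f(s_1) + ... + 2f(s_{5}) + f(s_6)].
Sum ≈ 7.7433.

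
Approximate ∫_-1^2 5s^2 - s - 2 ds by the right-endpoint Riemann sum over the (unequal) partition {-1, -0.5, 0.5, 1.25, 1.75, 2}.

Subinterval widths: 0.5, 1, 0.75, 0.5, 0.25.
Right endpoints: -0.5, 0.5, 1.25, 1.75, 2.
f(-0.5) = -0.25, f(0.5) = -1.25, f(1.25) = 4.5625, f(1.75) = 11.5625, f(2) = 16.
Sum = Σ Δs_i · f(s_i).
Sum = 11.828125.

11.828125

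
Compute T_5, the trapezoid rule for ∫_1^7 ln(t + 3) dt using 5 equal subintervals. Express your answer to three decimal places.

11.463

Δt = (7 − 1)/5 = 1.2.
f(1) ≈ 1.386, f(2.2) ≈ 1.649, f(3.4) ≈ 1.856, f(4.6) ≈ 2.028, f(5.8) ≈ 2.175, f(7) ≈ 2.303.
T_5 = (Δt/2)·[f(t_0) + 2f(t_1) + ... + 2f(t_{4}) + f(t_5)].
Sum ≈ 11.463.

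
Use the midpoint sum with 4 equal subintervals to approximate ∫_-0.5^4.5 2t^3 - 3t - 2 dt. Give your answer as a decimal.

157.1875

Δt = (4.5 − (-0.5))/4 = 1.25.
Midpoints: 0.125, 1.375, 2.625, 3.875.
f(0.125) = -2.37109375, f(1.375) = -0.92578125, f(2.625) = 26.30078125, f(3.875) = 102.74609375.
Sum = Δt · [f(0.125) + f(1.375) + f(2.625) + f(3.875)].
Sum = 157.1875.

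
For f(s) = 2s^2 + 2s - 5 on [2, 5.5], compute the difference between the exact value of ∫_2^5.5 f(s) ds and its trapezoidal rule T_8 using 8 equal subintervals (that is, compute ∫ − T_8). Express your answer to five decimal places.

Exact integral: ∫_2^5.5 f(s) ds ≈ 114.3333333.
T_8 ≈ 114.5566406.
Error ≈ 114.3333333 − 114.5566406 ≈ -0.22331.

-0.22331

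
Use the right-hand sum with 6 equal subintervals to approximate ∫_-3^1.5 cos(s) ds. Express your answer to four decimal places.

Δs = (1.5 − (-3))/6 = 0.75.
Right endpoints: -2.25, -1.5, -0.75, 0, 0.75, 1.5.
f(-2.25) ≈ -0.6282, f(-1.5) ≈ 0.0707, f(-0.75) ≈ 0.7317, f(0) ≈ 1.0000, f(0.75) ≈ 0.7317, f(1.5) ≈ 0.0707.
Sum = Δs · [f(-2.25) + f(-1.5) + f(-0.75) + ...].
Sum ≈ 1.4825.

1.4825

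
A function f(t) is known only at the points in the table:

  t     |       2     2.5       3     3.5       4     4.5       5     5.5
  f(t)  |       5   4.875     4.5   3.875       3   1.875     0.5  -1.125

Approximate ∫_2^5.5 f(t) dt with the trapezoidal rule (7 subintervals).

10.28125

Δt = 0.5.
T_7 = (0.5/2)·[5 + 2·4.875 + 2·4.5 + 2·3.875 + 2·3 + 2·1.875 + 2·0.5 + (-1.125)] = 10.28125.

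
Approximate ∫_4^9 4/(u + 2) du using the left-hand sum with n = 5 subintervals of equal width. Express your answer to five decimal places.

2.58254

Δu = (9 − 4)/5 = 1.
Left endpoints: 4, 5, 6, 7, 8.
f(4) = 2/3, f(5) = 4/7, f(6) = 0.5, f(7) = 4/9, f(8) = 0.4.
Sum = Δu · [f(4) + f(5) + f(6) + f(7) + f(8)].
Sum ≈ 2.58254.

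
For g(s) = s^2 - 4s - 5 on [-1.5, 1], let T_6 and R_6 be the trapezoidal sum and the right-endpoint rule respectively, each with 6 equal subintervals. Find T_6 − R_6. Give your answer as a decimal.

2.34375

T_6 ≈ -8.4693287.
R_6 ≈ -10.8130787.
T_6 − R_6 = 2.34375.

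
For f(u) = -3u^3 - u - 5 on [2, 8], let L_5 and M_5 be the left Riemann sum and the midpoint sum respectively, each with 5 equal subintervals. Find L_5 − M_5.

L_5 = -2274.
M_5 = -3087.6.
L_5 − M_5 = 813.6.

813.6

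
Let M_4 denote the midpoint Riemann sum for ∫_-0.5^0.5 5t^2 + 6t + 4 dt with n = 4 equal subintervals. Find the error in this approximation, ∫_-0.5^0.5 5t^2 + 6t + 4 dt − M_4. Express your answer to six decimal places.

0.026042

Exact integral: ∫_-0.5^0.5 f(t) dt ≈ 4.41666667.
M_4 = 4.390625.
Error ≈ 4.41666667 − 4.390625 ≈ 0.026042.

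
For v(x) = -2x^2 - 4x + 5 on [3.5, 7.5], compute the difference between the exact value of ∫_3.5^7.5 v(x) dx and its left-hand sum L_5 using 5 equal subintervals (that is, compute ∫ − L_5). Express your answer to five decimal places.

-40.74667

Exact integral: ∫_3.5^7.5 v(x) dx ≈ -320.6666667.
L_5 = -279.92.
Error ≈ -320.6666667 − (-279.92) ≈ -40.74667.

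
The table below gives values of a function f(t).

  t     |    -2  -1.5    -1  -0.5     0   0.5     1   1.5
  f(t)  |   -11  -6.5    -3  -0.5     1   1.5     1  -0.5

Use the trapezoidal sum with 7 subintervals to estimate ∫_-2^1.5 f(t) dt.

Δt = 0.5.
T_7 = (0.5/2)·[(-11) + 2·(-6.5) + 2·(-3) + 2·(-0.5) + 2·1 + 2·1.5 + 2·1 + (-0.5)] = -6.125.

-6.125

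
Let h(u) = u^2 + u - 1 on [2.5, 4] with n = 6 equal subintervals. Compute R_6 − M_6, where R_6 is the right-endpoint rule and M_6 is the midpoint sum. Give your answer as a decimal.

R_6 = 20.921875.
M_6 = 19.4921875.
R_6 − M_6 = 1.4296875.

1.4296875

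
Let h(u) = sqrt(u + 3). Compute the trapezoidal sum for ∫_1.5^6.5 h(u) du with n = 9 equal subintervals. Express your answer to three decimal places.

13.155

Δu = (6.5 − 1.5)/9 = 5/9.
h(1.5) ≈ 2.121, h(37/18) ≈ 2.248, h(47/18) ≈ 2.369, h(19/6) ≈ 2.483, h(67/18) ≈ 2.593, h(77/18) ≈ 2.698, h(29/6) ≈ 2.799, h(97/18) ≈ 2.896, h(107/18) ≈ 2.991, h(6.5) ≈ 3.082.
T_9 = (Δu/2)·[h(u_0) + 2h(u_1) + ... + 2h(u_{8}) + h(u_9)].
Sum ≈ 13.155.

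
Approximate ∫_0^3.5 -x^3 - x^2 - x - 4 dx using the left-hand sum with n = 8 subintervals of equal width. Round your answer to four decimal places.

-59.8059

Δx = (3.5 − 0)/8 = 0.4375.
Left endpoints: 0, 0.4375, 0.875, 1.3125, 1.75, 2.1875, 2.625, 3.0625.
f(0) = -4, f(0.4375) = -19303/4096, f(0.875) = -3231/512, f(1.3125) = -38077/4096, f(1.75) = -14.171875, f(2.1875) = -87819/4096, f(2.625) = -16181/512, f(3.0625) = -184993/4096.
Sum = Δx · [f(0) + f(0.4375) + f(0.875) + ...].
Sum ≈ -59.8059.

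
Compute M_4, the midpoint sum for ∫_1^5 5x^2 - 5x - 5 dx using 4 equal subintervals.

125

Δx = (5 − 1)/4 = 1.
Midpoints: 1.5, 2.5, 3.5, 4.5.
f(1.5) = -1.25, f(2.5) = 13.75, f(3.5) = 38.75, f(4.5) = 73.75.
Sum = Δx · [f(1.5) + f(2.5) + f(3.5) + f(4.5)].
Sum = 125.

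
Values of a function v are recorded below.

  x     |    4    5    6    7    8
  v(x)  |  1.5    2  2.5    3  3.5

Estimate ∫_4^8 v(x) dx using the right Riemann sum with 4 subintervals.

Δx = 1.
Sum = 1·[2 + 2.5 + 3 + 3.5] = 11.

11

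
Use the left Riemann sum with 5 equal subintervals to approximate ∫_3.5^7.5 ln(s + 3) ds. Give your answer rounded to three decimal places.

8.328

Δs = (7.5 − 3.5)/5 = 0.8.
Left endpoints: 3.5, 4.3, 5.1, 5.9, 6.7.
f(3.5) ≈ 1.872, f(4.3) ≈ 1.988, f(5.1) ≈ 2.092, f(5.9) ≈ 2.186, f(6.7) ≈ 2.272.
Sum = Δs · [f(3.5) + f(4.3) + f(5.1) + f(5.9) + f(6.7)].
Sum ≈ 8.328.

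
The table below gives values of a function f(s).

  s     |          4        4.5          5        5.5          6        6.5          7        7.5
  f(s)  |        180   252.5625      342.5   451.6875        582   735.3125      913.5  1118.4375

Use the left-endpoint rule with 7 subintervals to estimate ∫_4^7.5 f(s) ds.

Δs = 0.5.
Sum = 0.5·[180 + 252.5625 + 342.5 + 451.6875 + 582 + 735.3125 + 913.5] = 1728.78125.

1728.78125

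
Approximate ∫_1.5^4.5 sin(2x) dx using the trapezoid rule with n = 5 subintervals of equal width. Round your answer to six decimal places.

Δx = (4.5 − 1.5)/5 = 0.6.
f(1.5) ≈ 0.141120, f(2.1) ≈ -0.871576, f(2.7) ≈ -0.772764, f(3.3) ≈ 0.311541, f(3.9) ≈ 0.998543, f(4.5) ≈ 0.412118.
T_5 = (Δx/2)·[f(x_0) + 2f(x_1) + ... + 2f(x_{4}) + f(x_5)].
Sum ≈ -0.034582.

-0.034582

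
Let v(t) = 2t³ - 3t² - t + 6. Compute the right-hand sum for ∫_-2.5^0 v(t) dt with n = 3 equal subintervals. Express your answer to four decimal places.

-0.2778

Δt = (0 − (-2.5))/3 = 5/6.
Right endpoints: -5/3, -5/6, 0.
v(-5/3) = -268/27, v(-5/6) = 97/27, v(0) = 6.
Sum = Δt · [v(-5/3) + v(-5/6) + v(0)].
Sum ≈ -0.2778.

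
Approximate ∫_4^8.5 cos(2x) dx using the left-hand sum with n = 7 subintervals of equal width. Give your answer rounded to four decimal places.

Δx = (8.5 − 4)/7 = 9/14.
Left endpoints: 4, 65/14, 37/7, 83/14, 46/7, 101/14, 55/7.
f(4) ≈ -0.1455, f(65/14) ≈ -0.9903, f(37/7) ≈ -0.4115, f(83/14) ≈ 0.7589, f(46/7) ≈ 0.8384, f(101/14) ≈ -0.2873, f(55/7) ≈ -1.0000.
Sum = Δx · [f(4) + f(65/14) + f(37/7) + ...].
Sum ≈ -0.7955.

-0.7955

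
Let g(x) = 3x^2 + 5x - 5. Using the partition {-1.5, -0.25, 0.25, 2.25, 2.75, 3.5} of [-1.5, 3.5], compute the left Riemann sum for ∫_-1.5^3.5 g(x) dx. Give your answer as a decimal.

Subinterval widths: 1.25, 0.5, 2, 0.5, 0.75.
Left endpoints: -1.5, -0.25, 0.25, 2.25, 2.75.
g(-1.5) = -5.75, g(-0.25) = -6.0625, g(0.25) = -3.5625, g(2.25) = 21.4375, g(2.75) = 31.4375.
Sum = Σ Δx_i · g(x_i).
Sum = 16.953125.

16.953125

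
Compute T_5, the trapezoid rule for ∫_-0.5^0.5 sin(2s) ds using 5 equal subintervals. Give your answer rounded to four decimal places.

0.0000

Δs = (0.5 − (-0.5))/5 = 0.2.
f(-0.5) ≈ -0.8415, f(-0.3) ≈ -0.5646, f(-0.1) ≈ -0.1987, f(0.1) ≈ 0.1987, f(0.3) ≈ 0.5646, f(0.5) ≈ 0.8415.
T_5 = (Δs/2)·[f(s_0) + 2f(s_1) + ... + 2f(s_{4}) + f(s_5)].
Sum ≈ 0.0000.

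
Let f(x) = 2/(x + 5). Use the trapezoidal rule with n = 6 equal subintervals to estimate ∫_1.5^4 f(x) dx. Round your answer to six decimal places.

0.651172

Δx = (4 − 1.5)/6 = 5/12.
f(1.5) = 4/13, f(23/12) = 24/83, f(7/3) = 3/11, f(2.75) = 8/31, f(19/6) = 12/49, f(43/12) = 24/103, f(4) = 2/9.
T_6 = (Δx/2)·[f(x_0) + 2f(x_1) + ... + 2f(x_{5}) + f(x_6)].
Sum ≈ 0.651172.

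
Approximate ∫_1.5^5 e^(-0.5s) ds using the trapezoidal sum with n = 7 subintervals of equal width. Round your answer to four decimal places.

Δs = (5 − 1.5)/7 = 0.5.
f(1.5) ≈ 0.4724, f(2) ≈ 0.3679, f(2.5) ≈ 0.2865, f(3) ≈ 0.2231, f(3.5) ≈ 0.1738, f(4) ≈ 0.1353, f(4.5) ≈ 0.1054, f(5) ≈ 0.0821.
T_7 = (Δs/2)·[f(s_0) + 2f(s_1) + ... + 2f(s_{6}) + f(s_7)].
Sum ≈ 0.7846.

0.7846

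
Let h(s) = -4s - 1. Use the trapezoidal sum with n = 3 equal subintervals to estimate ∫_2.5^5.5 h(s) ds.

Δs = (5.5 − 2.5)/3 = 1.
h(2.5) = -11, h(3.5) = -15, h(4.5) = -19, h(5.5) = -23.
T_3 = (Δs/2)·[h(s_0) + 2h(s_1) + 2h(s_2) + h(s_3)].
Sum = -51.

-51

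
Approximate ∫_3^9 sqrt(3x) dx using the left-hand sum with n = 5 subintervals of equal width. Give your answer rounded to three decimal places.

23.834

Δx = (9 − 3)/5 = 1.2.
Left endpoints: 3, 4.2, 5.4, 6.6, 7.8.
f(3) ≈ 3.000, f(4.2) ≈ 3.550, f(5.4) ≈ 4.025, f(6.6) ≈ 4.450, f(7.8) ≈ 4.837.
Sum = Δx · [f(3) + f(4.2) + f(5.4) + f(6.6) + f(7.8)].
Sum ≈ 23.834.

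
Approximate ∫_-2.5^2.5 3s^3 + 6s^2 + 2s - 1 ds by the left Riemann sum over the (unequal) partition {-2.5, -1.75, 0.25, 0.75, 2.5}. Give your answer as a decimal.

Subinterval widths: 0.75, 2, 0.5, 1.75.
Left endpoints: -2.5, -1.75, 0.25, 0.75.
f(-2.5) = -15.375, f(-1.75) = -2.203125, f(0.25) = -0.078125, f(0.75) = 5.140625.
Sum = Σ Δs_i · f(s_i).
Sum = -6.98046875.

-6.98046875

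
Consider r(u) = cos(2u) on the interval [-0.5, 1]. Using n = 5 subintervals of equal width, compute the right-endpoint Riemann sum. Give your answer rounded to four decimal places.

0.7055

Δu = (1 − (-0.5))/5 = 0.3.
Right endpoints: -0.2, 0.1, 0.4, 0.7, 1.
r(-0.2) ≈ 0.9211, r(0.1) ≈ 0.9801, r(0.4) ≈ 0.6967, r(0.7) ≈ 0.1700, r(1) ≈ -0.4161.
Sum = Δu · [r(-0.2) + r(0.1) + r(0.4) + r(0.7) + r(1)].
Sum ≈ 0.7055.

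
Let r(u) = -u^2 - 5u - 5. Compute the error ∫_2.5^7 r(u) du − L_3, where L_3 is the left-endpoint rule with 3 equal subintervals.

-47.25

Exact integral: ∫_2.5^7 r(u) du = -238.5.
L_3 = -191.25.
Error = -238.5 − (-191.25) = -47.25.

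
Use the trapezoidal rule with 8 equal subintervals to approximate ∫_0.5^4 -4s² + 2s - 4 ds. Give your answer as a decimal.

-83.86328125

Δs = (4 − 0.5)/8 = 0.4375.
f(0.5) = -4, f(0.9375) = -5.640625, f(1.375) = -8.8125, f(1.8125) = -13.515625, f(2.25) = -19.75, f(2.6875) = -27.515625, f(3.125) = -36.8125, f(3.5625) = -47.640625, f(4) = -60.
T_8 = (Δs/2)·[f(s_0) + 2f(s_1) + ... + 2f(s_{7}) + f(s_8)].
Sum = -83.86328125.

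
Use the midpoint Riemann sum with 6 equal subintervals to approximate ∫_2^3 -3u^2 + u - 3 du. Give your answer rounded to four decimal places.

Δu = (3 − 2)/6 = 1/6.
Midpoints: 25/12, 2.25, 29/12, 31/12, 2.75, 35/12.
f(25/12) = -13.9375, f(2.25) = -15.9375, f(29/12) = -869/48, f(31/12) = -20.4375, f(2.75) = -22.9375, f(35/12) = -1229/48.
Sum = Δu · [f(25/12) + f(2.25) + f(29/12) + ...].
Sum ≈ -19.4931.

-19.4931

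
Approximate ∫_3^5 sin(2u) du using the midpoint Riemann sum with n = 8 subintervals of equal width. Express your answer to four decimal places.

0.9091

Δu = (5 − 3)/8 = 0.25.
Midpoints: 3.125, 3.375, 3.625, 3.875, 4.125, 4.375, 4.625, 4.875.
f(3.125) ≈ -0.0332, f(3.375) ≈ 0.4500, f(3.625) ≈ 0.8231, f(3.875) ≈ 0.9946, f(4.125) ≈ 0.9226, f(4.375) ≈ 0.6247, f(4.625) ≈ 0.1739, f(4.875) ≈ -0.3195.
Sum = Δu · [f(3.125) + f(3.375) + f(3.625) + ...].
Sum ≈ 0.9091.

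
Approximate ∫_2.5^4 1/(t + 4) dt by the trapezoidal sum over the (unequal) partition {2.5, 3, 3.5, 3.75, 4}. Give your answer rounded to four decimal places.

0.2078

Subinterval widths: 0.5, 0.5, 0.25, 0.25.
f(2.5) = 2/13, f(3) = 1/7, f(3.5) = 2/15, f(3.75) = 4/31, f(4) = 0.125.
On each subinterval the trapezoid contributes (Δt_i/2)·[f(t_{i-1}) + f(t_i)].
Sum ≈ 0.2078.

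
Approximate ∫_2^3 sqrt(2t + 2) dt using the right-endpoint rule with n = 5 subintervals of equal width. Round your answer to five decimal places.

2.68120

Δt = (3 − 2)/5 = 0.2.
Right endpoints: 2.2, 2.4, 2.6, 2.8, 3.
f(2.2) ≈ 2.52982, f(2.4) ≈ 2.60768, f(2.6) ≈ 2.68328, f(2.8) ≈ 2.75681, f(3) ≈ 2.82843.
Sum = Δt · [f(2.2) + f(2.4) + f(2.6) + f(2.8) + f(3)].
Sum ≈ 2.68120.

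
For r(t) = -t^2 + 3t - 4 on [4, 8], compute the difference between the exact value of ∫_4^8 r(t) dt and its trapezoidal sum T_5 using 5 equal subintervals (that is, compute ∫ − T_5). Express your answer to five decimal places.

0.42667

Exact integral: ∫_4^8 r(t) dt ≈ -93.3333333.
T_5 = -93.76.
Error ≈ -93.3333333 − (-93.76) ≈ 0.42667.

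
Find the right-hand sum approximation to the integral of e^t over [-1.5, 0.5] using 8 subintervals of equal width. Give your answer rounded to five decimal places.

1.61121

Δt = (0.5 − (-1.5))/8 = 0.25.
Right endpoints: -1.25, -1, -0.75, -0.5, -0.25, 0, 0.25, 0.5.
f(-1.25) ≈ 0.28650, f(-1) ≈ 0.36788, f(-0.75) ≈ 0.47237, f(-0.5) ≈ 0.60653, f(-0.25) ≈ 0.77880, f(0) ≈ 1.00000, f(0.25) ≈ 1.28403, f(0.5) ≈ 1.64872.
Sum = Δt · [f(-1.25) + f(-1) + f(-0.75) + ...].
Sum ≈ 1.61121.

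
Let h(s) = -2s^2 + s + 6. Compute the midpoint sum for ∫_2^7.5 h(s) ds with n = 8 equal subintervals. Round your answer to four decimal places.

Δs = (7.5 − 2)/8 = 0.6875.
Midpoints: 2.34375, 3.03125, 3.71875, 4.40625, 5.09375, 5.78125, 6.46875, 7.15625.
h(2.34375) = -1353/512, h(3.03125) = -4785/512, h(3.71875) = -9185/512, h(4.40625) = -14553/512, h(5.09375) = -20889/512, h(5.78125) = -28193/512, h(6.46875) = -36465/512, h(7.15625) = -45705/512.
Sum = Δs · [h(2.34375) + h(3.03125) + h(3.71875) + ...].
Sum ≈ -216.3584.

-216.3584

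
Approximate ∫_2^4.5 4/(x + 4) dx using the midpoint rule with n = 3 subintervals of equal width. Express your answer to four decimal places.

1.3916

Δx = (4.5 − 2)/3 = 5/6.
Midpoints: 29/12, 3.25, 49/12.
f(29/12) = 48/77, f(3.25) = 16/29, f(49/12) = 48/97.
Sum = Δx · [f(29/12) + f(3.25) + f(49/12)].
Sum ≈ 1.3916.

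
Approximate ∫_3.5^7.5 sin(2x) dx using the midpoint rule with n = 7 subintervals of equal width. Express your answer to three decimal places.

0.800

Δx = (7.5 − 3.5)/7 = 4/7.
Midpoints: 53/14, 61/14, 69/14, 5.5, 85/14, 93/14, 101/14.
f(53/14) ≈ 0.960, f(61/14) ≈ 0.652, f(69/14) ≈ -0.419, f(5.5) ≈ -1.000, f(85/14) ≈ -0.411, f(93/14) ≈ 0.659, f(101/14) ≈ 0.958.
Sum = Δx · [f(53/14) + f(61/14) + f(69/14) + ...].
Sum ≈ 0.800.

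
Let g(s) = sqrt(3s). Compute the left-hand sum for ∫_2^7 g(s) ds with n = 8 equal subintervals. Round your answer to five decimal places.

Δs = (7 − 2)/8 = 0.625.
Left endpoints: 2, 2.625, 3.25, 3.875, 4.5, 5.125, 5.75, 6.375.
g(2) ≈ 2.44949, g(2.625) ≈ 2.80624, g(3.25) ≈ 3.12250, g(3.875) ≈ 3.40955, g(4.5) ≈ 3.67423, g(5.125) ≈ 3.92110, g(5.75) ≈ 4.15331, g(6.375) ≈ 4.37321.
Sum = Δs · [g(2) + g(2.625) + g(3.25) + ...].
Sum ≈ 17.44352.

17.44352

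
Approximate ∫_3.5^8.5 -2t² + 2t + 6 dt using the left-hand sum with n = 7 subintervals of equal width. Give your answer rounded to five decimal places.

-252.39796

Δt = (8.5 − 3.5)/7 = 5/7.
Left endpoints: 3.5, 59/14, 69/14, 79/14, 89/14, 99/14, 109/14.
f(3.5) = -11.5, f(59/14) = -2067/98, f(69/14) = -3207/98, f(79/14) = -4547/98, f(89/14) = -6087/98, f(99/14) = -7827/98, f(109/14) = -9767/98.
Sum = Δt · [f(3.5) + f(59/14) + f(69/14) + ...].
Sum ≈ -252.39796.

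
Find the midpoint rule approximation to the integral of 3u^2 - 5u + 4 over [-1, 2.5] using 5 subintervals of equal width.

17.07125

Δu = (2.5 − (-1))/5 = 0.7.
Midpoints: -0.65, 0.05, 0.75, 1.45, 2.15.
f(-0.65) = 8.5175, f(0.05) = 3.7575, f(0.75) = 1.9375, f(1.45) = 3.0575, f(2.15) = 7.1175.
Sum = Δu · [f(-0.65) + f(0.05) + f(0.75) + f(1.45) + f(2.15)].
Sum = 17.07125.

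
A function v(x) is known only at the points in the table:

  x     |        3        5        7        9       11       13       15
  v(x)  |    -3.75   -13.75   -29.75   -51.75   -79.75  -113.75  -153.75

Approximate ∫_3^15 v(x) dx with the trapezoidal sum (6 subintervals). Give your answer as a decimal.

Δx = 2.
T_6 = (2/2)·[(-3.75) + 2·(-13.75) + 2·(-29.75) + 2·(-51.75) + 2·(-79.75) + 2·(-113.75) + (-153.75)] = -735.

-735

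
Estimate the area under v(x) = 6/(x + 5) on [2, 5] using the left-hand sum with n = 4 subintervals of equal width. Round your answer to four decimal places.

2.2394

Δx = (5 − 2)/4 = 0.75.
Left endpoints: 2, 2.75, 3.5, 4.25.
v(2) = 6/7, v(2.75) = 24/31, v(3.5) = 12/17, v(4.25) = 24/37.
Sum = Δx · [v(2) + v(2.75) + v(3.5) + v(4.25)].
Sum ≈ 2.2394.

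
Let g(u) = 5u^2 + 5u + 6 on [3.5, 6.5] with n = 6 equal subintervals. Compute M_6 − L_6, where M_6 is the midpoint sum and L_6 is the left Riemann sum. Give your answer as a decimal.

M_6 = 478.9375.
L_6 = 438.625.
M_6 − L_6 = 40.3125.

40.3125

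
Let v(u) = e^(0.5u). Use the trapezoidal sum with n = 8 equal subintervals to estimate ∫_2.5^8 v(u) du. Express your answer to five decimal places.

103.22016

Δu = (8 − 2.5)/8 = 0.6875.
v(2.5) ≈ 3.49034, v(3.1875) ≈ 4.92217, v(3.875) ≈ 6.94138, v(4.5625) ≈ 9.78891, v(5.25) ≈ 13.80457, v(5.9375) ≈ 19.46757, v(6.625) ≈ 27.45367, v(7.3125) ≈ 38.71589, v(8) ≈ 54.59815.
T_8 = (Δu/2)·[v(u_0) + 2v(u_1) + ... + 2v(u_{7}) + v(u_8)].
Sum ≈ 103.22016.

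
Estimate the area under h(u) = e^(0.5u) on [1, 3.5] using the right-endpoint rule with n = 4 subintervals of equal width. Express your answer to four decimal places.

9.5616

Δu = (3.5 − 1)/4 = 0.625.
Right endpoints: 1.625, 2.25, 2.875, 3.5.
h(1.625) ≈ 2.2535, h(2.25) ≈ 3.0802, h(2.875) ≈ 4.2102, h(3.5) ≈ 5.7546.
Sum = Δu · [h(1.625) + h(2.25) + h(2.875) + h(3.5)].
Sum ≈ 9.5616.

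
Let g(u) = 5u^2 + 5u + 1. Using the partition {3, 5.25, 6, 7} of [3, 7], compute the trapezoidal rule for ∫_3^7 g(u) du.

641.34375

Subinterval widths: 2.25, 0.75, 1.
g(3) = 61, g(5.25) = 165.0625, g(6) = 211, g(7) = 281.
On each subinterval the trapezoid contributes (Δu_i/2)·[g(u_{i-1}) + g(u_i)].
Sum = 641.34375.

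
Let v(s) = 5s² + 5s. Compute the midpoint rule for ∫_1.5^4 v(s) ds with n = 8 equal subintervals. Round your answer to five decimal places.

Δs = (4 − 1.5)/8 = 0.3125.
Midpoints: 1.65625, 1.96875, 2.28125, 2.59375, 2.90625, 3.21875, 3.53125, 3.84375.
v(1.65625) = 22525/1024, v(1.96875) = 29925/1024, v(2.28125) = 38325/1024, v(2.59375) = 47725/1024, v(2.90625) = 58125/1024, v(3.21875) = 69525/1024, v(3.53125) = 81925/1024, v(3.84375) = 95325/1024.
Sum = Δs · [v(1.65625) + v(1.96875) + v(2.28125) + ...].
Sum ≈ 135.31494.

135.31494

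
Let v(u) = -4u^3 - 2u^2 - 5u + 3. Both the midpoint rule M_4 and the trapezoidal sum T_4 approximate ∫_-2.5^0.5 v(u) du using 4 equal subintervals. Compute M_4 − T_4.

M_4 = 51.09375.
T_4 = 55.3125.
M_4 − T_4 = -4.21875.

-4.21875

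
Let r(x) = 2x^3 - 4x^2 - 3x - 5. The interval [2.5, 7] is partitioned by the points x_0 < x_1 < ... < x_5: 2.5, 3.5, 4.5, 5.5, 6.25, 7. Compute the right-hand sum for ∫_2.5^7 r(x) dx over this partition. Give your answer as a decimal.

Subinterval widths: 1, 1, 1, 0.75, 0.75.
Right endpoints: 3.5, 4.5, 5.5, 6.25, 7.
r(3.5) = 21.25, r(4.5) = 82.75, r(5.5) = 190.25, r(6.25) = 308.28125, r(7) = 464.
Sum = Σ Δx_i · r(x_i).
Sum = 873.4609375.

873.4609375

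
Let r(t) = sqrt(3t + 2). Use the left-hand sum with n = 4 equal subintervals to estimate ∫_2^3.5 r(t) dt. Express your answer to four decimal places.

Δt = (3.5 − 2)/4 = 0.375.
Left endpoints: 2, 2.375, 2.75, 3.125.
r(2) ≈ 2.8284, r(2.375) ≈ 3.0208, r(2.75) ≈ 3.2016, r(3.125) ≈ 3.3727.
Sum = Δt · [r(2) + r(2.375) + r(2.75) + r(3.125)].
Sum ≈ 4.6588.

4.6588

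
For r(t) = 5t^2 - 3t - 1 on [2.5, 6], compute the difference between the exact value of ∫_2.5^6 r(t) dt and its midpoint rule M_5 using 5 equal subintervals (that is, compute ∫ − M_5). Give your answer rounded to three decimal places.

0.715

Exact integral: ∫_2.5^6 r(t) dt ≈ 285.83333.
M_5 = 285.11875.
Error ≈ 285.83333 − 285.11875 ≈ 0.715.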